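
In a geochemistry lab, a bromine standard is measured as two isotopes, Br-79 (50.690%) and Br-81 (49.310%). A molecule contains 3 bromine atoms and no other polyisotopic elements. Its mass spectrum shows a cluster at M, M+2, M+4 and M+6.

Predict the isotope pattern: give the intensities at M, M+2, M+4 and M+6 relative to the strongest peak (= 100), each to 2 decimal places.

34.27 : 100.00 : 97.28 : 31.54

The 3 Br atoms are independent, so intensities follow the terms of (0.50690 + 0.49310)^3.
P(M) = 0.50690^3 = 0.130247
P(M+2) = 3 × 0.50690^2 × 0.49310^1 = 0.380103
P(M+4) = 3 × 0.50690^1 × 0.49310^2 = 0.369755
P(M+6) = 0.49310^3 = 0.119896
The M+2 peak is largest (0.380103); scaling to 100 gives 34.27 : 100.00 : 97.28 : 31.54.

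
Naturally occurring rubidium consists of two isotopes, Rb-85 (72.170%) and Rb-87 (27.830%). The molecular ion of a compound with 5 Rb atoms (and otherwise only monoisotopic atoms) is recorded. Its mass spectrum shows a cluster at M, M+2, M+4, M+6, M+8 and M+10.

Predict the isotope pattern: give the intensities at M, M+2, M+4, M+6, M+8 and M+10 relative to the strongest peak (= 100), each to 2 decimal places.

Each Rb atom is independently Rb-85 (p = 0.72170) or Rb-87 (q = 0.27830); the cluster is the binomial expansion (p + q)^5.
P(M) = 0.72170^5 = 0.195787
P(M+2) = 5 × 0.72170^4 × 0.27830^1 = 0.377494
P(M+4) = 10 × 0.72170^3 × 0.27830^2 = 0.291136
P(M+6) = 10 × 0.72170^2 × 0.27830^3 = 0.112267
P(M+8) = 5 × 0.72170^1 × 0.27830^4 = 0.021646
P(M+10) = 0.27830^5 = 0.001669
The M+2 peak is largest (0.377494); scaling to 100 gives 51.86 : 100.00 : 77.12 : 29.74 : 5.73 : 0.44.

51.86 : 100.00 : 77.12 : 29.74 : 5.73 : 0.44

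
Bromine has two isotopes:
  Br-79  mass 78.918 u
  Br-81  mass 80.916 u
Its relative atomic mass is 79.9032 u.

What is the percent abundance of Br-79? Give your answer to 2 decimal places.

Let x be the fractional abundance of Br-79; then Br-81 has abundance 1 − x.
78.918·x + 80.916·(1 − x) = 79.9032
(78.918 − 80.916)·x = 79.9032 − 80.916
x = -1.0128 / -1.998 = 0.50691 → 50.69% Br-79, 49.31% Br-81.

50.69%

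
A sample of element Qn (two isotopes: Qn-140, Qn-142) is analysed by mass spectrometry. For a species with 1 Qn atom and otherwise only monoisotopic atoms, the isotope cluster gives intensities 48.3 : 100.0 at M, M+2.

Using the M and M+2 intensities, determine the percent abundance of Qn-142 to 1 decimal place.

67.4%

If p is the fraction of Qn that is Qn-140, then I(M+2)/I(M) = [C(1,1)·p^0·(1−p)] / p^1 = 1·(1−p)/p = 100.0/48.3 = 2.0704
(1−p)/p = 2.0704/1 = 2.0704  ⇒  p = 1/(1 + 2.0704) = 0.3257
Qn-140: 32.6%, Qn-142: 67.4%.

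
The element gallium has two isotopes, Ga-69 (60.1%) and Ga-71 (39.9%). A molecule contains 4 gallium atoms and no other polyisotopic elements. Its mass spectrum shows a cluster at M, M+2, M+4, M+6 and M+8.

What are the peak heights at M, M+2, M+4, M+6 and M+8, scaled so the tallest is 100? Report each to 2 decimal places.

Each Ga atom is independently Ga-69 (p = 0.601) or Ga-71 (q = 0.399); the cluster is the binomial expansion (p + q)^4.
P(M) = 0.601^4 = 0.130466
P(M+2) = 4 × 0.601^3 × 0.399^1 = 0.346463
P(M+4) = 6 × 0.601^2 × 0.399^2 = 0.345021
P(M+6) = 4 × 0.601^1 × 0.399^3 = 0.152705
P(M+8) = 0.399^4 = 0.025345
The M+2 peak is largest (0.346463); scaling to 100 gives 37.66 : 100.00 : 99.58 : 44.08 : 7.32.

37.66 : 100.00 : 99.58 : 44.08 : 7.32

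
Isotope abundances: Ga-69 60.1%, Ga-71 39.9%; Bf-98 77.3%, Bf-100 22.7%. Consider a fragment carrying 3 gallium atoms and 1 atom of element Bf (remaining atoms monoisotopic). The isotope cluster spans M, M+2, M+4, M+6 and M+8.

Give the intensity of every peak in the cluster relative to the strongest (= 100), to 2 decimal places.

43.76 : 100.00 : 83.45 : 29.79 : 3.76

Gallium pattern (n=3): 0.2170818 : 0.4323576 : 0.2870394 : 0.0635212
Element Bf pattern (n=1): 0.7730 : 0.2270
Convolve the two distributions (both contribute in 2-u steps):
  M: 0.2170818×0.7730 = 0.167804
  M+2: 0.2170818×0.2270 + 0.4323576×0.7730 = 0.383490
  M+4: 0.4323576×0.2270 + 0.2870394×0.7730 = 0.320027
  M+6: 0.2870394×0.2270 + 0.0635212×0.7730 = 0.114260
  M+8: 0.0635212×0.2270 = 0.014419
Scale to base peak (0.383490) = 100: 43.76 : 100.00 : 83.45 : 29.79 : 3.76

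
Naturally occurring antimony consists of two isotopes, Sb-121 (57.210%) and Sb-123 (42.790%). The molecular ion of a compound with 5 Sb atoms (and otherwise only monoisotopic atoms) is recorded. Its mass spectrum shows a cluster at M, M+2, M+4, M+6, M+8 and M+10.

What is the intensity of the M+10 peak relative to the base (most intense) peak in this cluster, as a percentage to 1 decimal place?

Term probabilities: M 0.0613, M+2 0.2292, M+4 0.3428, M+6 0.2564, M+8 0.0959, M+10 0.0143. Base peak = M+4.
P(M+4) = C(5,2) × 0.57210^3 × 0.42790^2 = 10 × 0.18724742 × 0.18309841 = 0.342847 (base)
P(M+10) = C(5,5) × 0.57210^0 × 0.42790^5 = 1 × 1.0000 × 0.01434536 = 0.014345
Relative intensity = 0.014345 / 0.342847 × 100 = 4.2

4.2%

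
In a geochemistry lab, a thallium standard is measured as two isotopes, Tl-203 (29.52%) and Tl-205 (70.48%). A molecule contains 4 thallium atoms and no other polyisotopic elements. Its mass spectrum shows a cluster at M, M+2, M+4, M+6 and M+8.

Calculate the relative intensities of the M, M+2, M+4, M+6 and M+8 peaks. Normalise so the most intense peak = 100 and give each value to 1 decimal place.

Expanding (0.2952 + 0.7048)^4:
P(M) = 0.2952^4 = 0.007594
P(M+2) = 4 × 0.2952^3 × 0.7048^1 = 0.072523
P(M+4) = 6 × 0.2952^2 × 0.7048^2 = 0.259726
P(M+6) = 4 × 0.2952^1 × 0.7048^3 = 0.413403
P(M+8) = 0.7048^4 = 0.246754
The M+6 peak is largest (0.413403); scaling to 100 gives 1.8 : 17.5 : 62.8 : 100.0 : 59.7.

1.8 : 17.5 : 62.8 : 100.0 : 59.7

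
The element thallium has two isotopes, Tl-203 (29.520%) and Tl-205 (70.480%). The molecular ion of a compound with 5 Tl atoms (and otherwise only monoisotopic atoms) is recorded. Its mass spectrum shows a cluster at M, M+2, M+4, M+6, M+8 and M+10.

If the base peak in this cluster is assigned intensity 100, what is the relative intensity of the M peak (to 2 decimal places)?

0.62

Binomial terms of (0.29520 + 0.70480)^5: M 0.0022, M+2 0.0268, M+4 0.1278, M+6 0.3051, M+8 0.3642, M+10 0.1739 → M+8 is the base peak.
P(M+8) = C(5,4) × 0.29520^1 × 0.70480^4 = 5 × 0.2952 × 0.24675365 = 0.364208 (base)
P(M) = C(5,0) × 0.29520^5 × 0.70480^0 = 1 × 0.00224172 × 1.0000 = 0.002242
Relative intensity = 0.002242 / 0.364208 × 100 = 0.62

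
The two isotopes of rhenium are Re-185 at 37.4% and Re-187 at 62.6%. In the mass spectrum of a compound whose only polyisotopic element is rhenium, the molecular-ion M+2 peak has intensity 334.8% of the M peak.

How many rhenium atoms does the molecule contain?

For n independent Re atoms, I(M+2)/I(M) = n · (abundance Re-187) / (abundance Re-185) = n · 0.626/0.374.
n = 3.348 × 0.374/0.626 = 2.00 ≈ 2

2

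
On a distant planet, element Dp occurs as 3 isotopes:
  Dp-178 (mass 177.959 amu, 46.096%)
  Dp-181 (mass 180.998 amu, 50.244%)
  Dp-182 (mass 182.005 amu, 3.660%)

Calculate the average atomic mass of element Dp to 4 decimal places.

179.6340 amu

Ar = Σ fᵢ·mᵢ = 0.46096 × 177.959 + 0.50244 × 180.998 + 0.03660 × 182.005
= 82.03198 + 90.94064 + 6.66138 = 179.63400 amu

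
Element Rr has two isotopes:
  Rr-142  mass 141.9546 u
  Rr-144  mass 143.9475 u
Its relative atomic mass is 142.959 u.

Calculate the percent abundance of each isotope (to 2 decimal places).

Rr-142: 49.60%, Rr-144: 50.40%

Let x be the fractional abundance of Rr-142; then Rr-144 has abundance 1 − x.
141.9546·x + 143.9475·(1 − x) = 142.959
(141.9546 − 143.9475)·x = 142.959 − 143.9475
x = -0.9885 / -1.9929 = 0.49601 → 49.60% Rr-142, 50.40% Rr-144.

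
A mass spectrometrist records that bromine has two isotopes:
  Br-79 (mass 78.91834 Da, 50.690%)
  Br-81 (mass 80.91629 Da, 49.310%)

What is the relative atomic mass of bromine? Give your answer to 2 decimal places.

Average mass = Σ (abundance × isotope mass) = 0.50690 × 78.91834 + 0.49310 × 80.91629
= 40.003707 + 39.899823 = 79.903530 Da

79.90 Da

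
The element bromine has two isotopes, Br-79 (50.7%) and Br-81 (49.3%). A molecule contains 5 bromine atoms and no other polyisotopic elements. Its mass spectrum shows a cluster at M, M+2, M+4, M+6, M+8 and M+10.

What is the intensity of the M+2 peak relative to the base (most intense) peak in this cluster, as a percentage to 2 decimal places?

Binomial terms of (0.507 + 0.493)^5: M 0.0335, M+2 0.1629, M+4 0.3168, M+6 0.3080, M+8 0.1497, M+10 0.0291 → M+4 is the base peak.
P(M+4) = C(5,2) × 0.507^3 × 0.493^2 = 10 × 0.13032384 × 0.243049 = 0.316751 (base)
P(M+2) = C(5,1) × 0.507^4 × 0.493^1 = 5 × 0.06607419 × 0.4930 = 0.162873
Relative intensity = 0.162873 / 0.316751 × 100 = 51.42

51.42%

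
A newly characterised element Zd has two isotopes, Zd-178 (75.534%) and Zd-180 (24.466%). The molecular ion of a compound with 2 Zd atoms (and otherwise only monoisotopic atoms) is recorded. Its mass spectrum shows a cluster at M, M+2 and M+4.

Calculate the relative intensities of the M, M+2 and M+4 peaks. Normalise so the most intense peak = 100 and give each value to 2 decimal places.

The 2 Zd atoms are independent, so intensities follow the terms of (0.75534 + 0.24466)^2.
P(M) = 0.75534^2 = 0.570539
P(M+2) = 2 × 0.75534^1 × 0.24466^1 = 0.369603
P(M+4) = 0.24466^2 = 0.059859
The M peak is largest (0.570539); scaling to 100 gives 100.00 : 64.78 : 10.49.

100.00 : 64.78 : 10.49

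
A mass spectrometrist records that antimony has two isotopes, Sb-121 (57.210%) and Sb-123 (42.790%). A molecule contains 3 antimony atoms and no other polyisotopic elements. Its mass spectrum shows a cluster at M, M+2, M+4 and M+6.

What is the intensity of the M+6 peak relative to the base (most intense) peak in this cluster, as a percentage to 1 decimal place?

Binomial terms of (0.57210 + 0.42790)^3: M 0.1872, M+2 0.4202, M+4 0.3143, M+6 0.0783 → M+2 is the base peak.
P(M+2) = C(3,1) × 0.57210^2 × 0.42790^1 = 3 × 0.32729841 × 0.4279 = 0.420153 (base)
P(M+6) = C(3,3) × 0.57210^0 × 0.42790^3 = 1 × 1.0000 × 0.07834781 = 0.078348
Relative intensity = 0.078348 / 0.420153 × 100 = 18.6

18.6%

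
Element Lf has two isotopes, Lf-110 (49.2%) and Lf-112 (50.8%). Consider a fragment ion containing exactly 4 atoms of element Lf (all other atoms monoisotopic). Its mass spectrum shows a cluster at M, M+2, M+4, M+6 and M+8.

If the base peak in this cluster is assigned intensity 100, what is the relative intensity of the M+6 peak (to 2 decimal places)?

Binomial terms of (0.492 + 0.508)^4: M 0.0586, M+2 0.2420, M+4 0.3748, M+6 0.2580, M+8 0.0666 → M+4 is the base peak.
P(M+4) = C(4,2) × 0.492^2 × 0.508^2 = 6 × 0.242064 × 0.258064 = 0.374808 (base)
P(M+6) = C(4,3) × 0.492^1 × 0.508^3 = 4 × 0.4920 × 0.13109651 = 0.257998
Relative intensity = 0.257998 / 0.374808 × 100 = 68.83

68.83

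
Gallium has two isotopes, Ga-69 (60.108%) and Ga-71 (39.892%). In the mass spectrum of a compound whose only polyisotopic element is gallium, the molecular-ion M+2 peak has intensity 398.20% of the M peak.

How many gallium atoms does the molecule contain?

For n independent Ga atoms, I(M+2)/I(M) = n · (abundance Ga-71) / (abundance Ga-69) = n · 0.39892/0.60108.
n = 3.9820 × 0.60108/0.39892 = 6.00 ≈ 6

6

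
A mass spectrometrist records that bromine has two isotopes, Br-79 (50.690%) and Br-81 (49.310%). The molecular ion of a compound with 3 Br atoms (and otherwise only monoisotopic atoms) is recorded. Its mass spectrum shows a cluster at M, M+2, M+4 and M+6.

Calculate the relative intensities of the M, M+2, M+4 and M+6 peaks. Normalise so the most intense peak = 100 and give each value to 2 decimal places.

The 3 Br atoms are independent, so intensities follow the terms of (0.50690 + 0.49310)^3.
P(M) = 0.50690^3 = 0.130247
P(M+2) = 3 × 0.50690^2 × 0.49310^1 = 0.380103
P(M+4) = 3 × 0.50690^1 × 0.49310^2 = 0.369755
P(M+6) = 0.49310^3 = 0.119896
The M+2 peak is largest (0.380103); scaling to 100 gives 34.27 : 100.00 : 97.28 : 31.54.

34.27 : 100.00 : 97.28 : 31.54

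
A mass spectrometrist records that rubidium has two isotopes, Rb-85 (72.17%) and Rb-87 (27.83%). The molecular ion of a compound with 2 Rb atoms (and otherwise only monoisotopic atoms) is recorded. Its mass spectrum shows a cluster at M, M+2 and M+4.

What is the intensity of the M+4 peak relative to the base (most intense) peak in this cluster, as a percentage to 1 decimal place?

14.9%

Term probabilities: M 0.5209, M+2 0.4017, M+4 0.0775. Base peak = M.
P(M) = C(2,0) × 0.7217^2 × 0.2783^0 = 1 × 0.52085089 × 1.0000 = 0.520851 (base)
P(M+4) = C(2,2) × 0.7217^0 × 0.2783^2 = 1 × 1.0000 × 0.07745089 = 0.077451
Relative intensity = 0.077451 / 0.520851 × 100 = 14.9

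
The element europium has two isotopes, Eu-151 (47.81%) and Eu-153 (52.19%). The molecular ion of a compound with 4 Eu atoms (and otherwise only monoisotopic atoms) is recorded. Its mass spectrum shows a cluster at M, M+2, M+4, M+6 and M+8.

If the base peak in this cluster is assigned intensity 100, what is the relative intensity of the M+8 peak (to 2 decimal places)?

Term probabilities: M 0.0522, M+2 0.2281, M+4 0.3736, M+6 0.2719, M+8 0.0742. Base peak = M+4.
P(M+4) = C(4,2) × 0.4781^2 × 0.5219^2 = 6 × 0.22857961 × 0.27237961 = 0.373563 (base)
P(M+8) = C(4,4) × 0.4781^0 × 0.5219^4 = 1 × 1.0000 × 0.07419065 = 0.074191
Relative intensity = 0.074191 / 0.373563 × 100 = 19.86

19.86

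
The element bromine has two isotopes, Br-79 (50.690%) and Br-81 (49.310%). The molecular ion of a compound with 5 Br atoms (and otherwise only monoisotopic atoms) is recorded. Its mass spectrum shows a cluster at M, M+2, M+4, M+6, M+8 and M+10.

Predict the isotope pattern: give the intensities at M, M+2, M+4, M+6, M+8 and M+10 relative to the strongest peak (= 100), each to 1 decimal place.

Each Br atom is independently Br-79 (p = 0.50690) or Br-81 (q = 0.49310); the cluster is the binomial expansion (p + q)^5.
P(M) = 0.50690^5 = 0.033467
P(M+2) = 5 × 0.50690^4 × 0.49310^1 = 0.162777
P(M+4) = 10 × 0.50690^3 × 0.49310^2 = 0.316692
P(M+6) = 10 × 0.50690^2 × 0.49310^3 = 0.308070
P(M+8) = 5 × 0.50690^1 × 0.49310^4 = 0.149842
P(M+10) = 0.49310^5 = 0.029152
The M+4 peak is largest (0.316692); scaling to 100 gives 10.6 : 51.4 : 100.0 : 97.3 : 47.3 : 9.2.

10.6 : 51.4 : 100.0 : 97.3 : 47.3 : 9.2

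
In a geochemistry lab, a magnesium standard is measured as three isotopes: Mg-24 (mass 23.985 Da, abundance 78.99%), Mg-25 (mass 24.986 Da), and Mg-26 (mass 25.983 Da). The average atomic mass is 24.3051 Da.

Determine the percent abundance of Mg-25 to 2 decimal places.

Let x and y be the fractions of Mg-25 and Mg-26. Then x + y = 1 − 0.7899 = 0.2101 and 24.986x + 25.983y = 24.3051 − 0.7899×23.985 = 5.3593485.
Substituting: 24.986x + 25.983(0.2101 − x) = 5.3593485
(24.986 − 25.983)x = -0.0996798  ⇒  x = 0.09998, y = 0.11012
Mg-25: 10.00%, Mg-26: 11.01%.

10.00%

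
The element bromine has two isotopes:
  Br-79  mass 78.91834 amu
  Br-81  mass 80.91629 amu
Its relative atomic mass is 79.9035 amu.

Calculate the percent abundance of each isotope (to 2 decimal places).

Writing the weighted mean with unknown fraction x of Br-79:
78.91834·x + 80.91629·(1 − x) = 79.9035
(78.91834 − 80.91629)·x = 79.9035 − 80.91629
x = -1.01279 / -1.99795 = 0.50691 → 50.69% Br-79, 49.31% Br-81.

Br-79: 50.69%, Br-81: 49.31%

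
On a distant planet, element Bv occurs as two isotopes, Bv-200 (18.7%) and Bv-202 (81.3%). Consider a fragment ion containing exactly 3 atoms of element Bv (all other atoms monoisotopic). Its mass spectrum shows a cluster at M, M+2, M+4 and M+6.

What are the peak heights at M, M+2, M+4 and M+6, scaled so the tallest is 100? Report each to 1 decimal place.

The 3 Bv atoms are independent, so intensities follow the terms of (0.187 + 0.813)^3.
P(M) = 0.187^3 = 0.006539
P(M+2) = 3 × 0.187^2 × 0.813^1 = 0.085289
P(M+4) = 3 × 0.187^1 × 0.813^2 = 0.370804
P(M+6) = 0.813^3 = 0.537368
The M+6 peak is largest (0.537368); scaling to 100 gives 1.2 : 15.9 : 69.0 : 100.0.

1.2 : 15.9 : 69.0 : 100.0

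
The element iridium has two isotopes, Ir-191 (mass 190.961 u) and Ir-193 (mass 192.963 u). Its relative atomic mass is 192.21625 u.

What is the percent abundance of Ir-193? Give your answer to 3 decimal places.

Let x be the fractional abundance of Ir-191; then Ir-193 has abundance 1 − x.
190.961·x + 192.963·(1 − x) = 192.21625
(190.961 − 192.963)·x = 192.21625 − 192.963
x = -0.74675 / -2.002 = 0.37300 → 37.300% Ir-191, 62.700% Ir-193.

62.700%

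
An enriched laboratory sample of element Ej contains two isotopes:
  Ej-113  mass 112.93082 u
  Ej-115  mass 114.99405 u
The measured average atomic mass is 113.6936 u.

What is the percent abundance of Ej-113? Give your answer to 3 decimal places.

Writing the weighted mean with unknown fraction x of Ej-113:
112.93082·x + 114.99405·(1 − x) = 113.6936
(112.93082 − 114.99405)·x = 113.6936 − 114.99405
x = -1.30045 / -2.06323 = 0.63030 → 63.030% Ej-113, 36.970% Ej-115.

63.030%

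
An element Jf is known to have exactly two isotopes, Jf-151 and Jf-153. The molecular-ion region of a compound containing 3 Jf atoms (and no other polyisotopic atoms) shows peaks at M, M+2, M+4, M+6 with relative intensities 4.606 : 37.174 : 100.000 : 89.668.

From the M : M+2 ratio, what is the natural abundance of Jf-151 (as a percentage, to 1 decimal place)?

Let p = fractional abundance of Jf-151. I(M+2)/I(M) = [C(3,1)·p^2·(1−p)] / p^3 = 3·(1−p)/p = 37.174/4.606 = 8.0708
(1−p)/p = 8.0708/3 = 2.6903  ⇒  p = 1/(1 + 2.6903) = 0.2710
Jf-151: 27.1%, Jf-153: 72.9%.

27.1%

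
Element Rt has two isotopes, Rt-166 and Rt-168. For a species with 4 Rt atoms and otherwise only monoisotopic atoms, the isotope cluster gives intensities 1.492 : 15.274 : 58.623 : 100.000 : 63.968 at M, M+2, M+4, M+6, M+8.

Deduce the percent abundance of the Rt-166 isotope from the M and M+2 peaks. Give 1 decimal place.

Let p = fractional abundance of Rt-166. I(M+2)/I(M) = [C(4,1)·p^3·(1−p)] / p^4 = 4·(1−p)/p = 15.274/1.492 = 10.2373
(1−p)/p = 10.2373/4 = 2.5593  ⇒  p = 1/(1 + 2.5593) = 0.2810
Rt-166: 28.1%, Rt-168: 71.9%.

28.1%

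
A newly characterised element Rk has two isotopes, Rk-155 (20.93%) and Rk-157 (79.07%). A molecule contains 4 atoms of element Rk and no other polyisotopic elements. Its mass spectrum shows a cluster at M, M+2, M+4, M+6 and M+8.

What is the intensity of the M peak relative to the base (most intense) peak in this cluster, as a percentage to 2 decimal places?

Binomial terms of (0.2093 + 0.7907)^4: M 0.0019, M+2 0.0290, M+4 0.1643, M+6 0.4139, M+8 0.3909 → M+6 is the base peak.
P(M+6) = C(4,3) × 0.2093^1 × 0.7907^3 = 4 × 0.2093 × 0.49435077 = 0.413870 (base)
P(M) = C(4,0) × 0.2093^4 × 0.7907^0 = 1 × 0.00191901 × 1.0000 = 0.001919
Relative intensity = 0.001919 / 0.413870 × 100 = 0.46

0.46%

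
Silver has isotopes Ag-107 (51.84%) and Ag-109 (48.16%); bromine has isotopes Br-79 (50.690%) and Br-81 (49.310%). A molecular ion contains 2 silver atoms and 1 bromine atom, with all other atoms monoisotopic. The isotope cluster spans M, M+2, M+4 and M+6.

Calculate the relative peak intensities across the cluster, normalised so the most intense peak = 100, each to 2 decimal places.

Silver pattern (n=2): 0.26873856 : 0.49932288 : 0.23193856
Bromine pattern (n=1): 0.5069 : 0.4931
Convolve the two distributions (both contribute in 2-u steps):
  M: 0.26873856×0.5069 = 0.136224
  M+2: 0.26873856×0.4931 + 0.49932288×0.5069 = 0.385622
  M+4: 0.49932288×0.4931 + 0.23193856×0.5069 = 0.363786
  M+6: 0.23193856×0.4931 = 0.114369
Scale to base peak (0.385622) = 100: 35.33 : 100.00 : 94.34 : 29.66

35.33 : 100.00 : 94.34 : 29.66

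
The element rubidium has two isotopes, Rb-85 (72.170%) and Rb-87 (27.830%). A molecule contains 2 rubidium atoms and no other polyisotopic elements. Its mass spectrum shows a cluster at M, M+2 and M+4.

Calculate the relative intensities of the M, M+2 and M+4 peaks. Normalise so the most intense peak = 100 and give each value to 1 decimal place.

100.0 : 77.1 : 14.9

Expanding (0.72170 + 0.27830)^2:
P(M) = 0.72170^2 = 0.520851
P(M+2) = 2 × 0.72170^1 × 0.27830^1 = 0.401698
P(M+4) = 0.27830^2 = 0.077451
The M peak is largest (0.520851); scaling to 100 gives 100.0 : 77.1 : 14.9.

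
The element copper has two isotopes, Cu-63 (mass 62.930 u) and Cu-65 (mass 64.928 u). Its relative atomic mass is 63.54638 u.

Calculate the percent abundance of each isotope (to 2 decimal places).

Let x be the fractional abundance of Cu-63; then Cu-65 has abundance 1 − x.
62.930·x + 64.928·(1 − x) = 63.54638
(62.930 − 64.928)·x = 63.54638 − 64.928
x = -1.38162 / -1.998 = 0.69150 → 69.15% Cu-63, 30.85% Cu-65.

Cu-63: 69.15%, Cu-65: 30.85%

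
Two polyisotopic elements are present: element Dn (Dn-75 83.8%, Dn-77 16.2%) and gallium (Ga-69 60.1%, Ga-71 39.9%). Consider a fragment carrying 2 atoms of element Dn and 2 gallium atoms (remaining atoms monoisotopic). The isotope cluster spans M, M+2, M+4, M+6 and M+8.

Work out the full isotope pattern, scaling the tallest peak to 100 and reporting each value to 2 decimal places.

Element Dn pattern (n=2): 0.702244 : 0.271512 : 0.026244
Gallium pattern (n=2): 0.361201 : 0.479598 : 0.159201
Convolve the two distributions (both contribute in 2-u steps):
  M: 0.702244×0.361201 = 0.253651
  M+2: 0.702244×0.479598 + 0.271512×0.361201 = 0.434865
  M+4: 0.702244×0.159201 + 0.271512×0.479598 + 0.026244×0.361201 = 0.251494
  M+6: 0.271512×0.159201 + 0.026244×0.479598 = 0.055812
  M+8: 0.026244×0.159201 = 0.004178
Scale to base peak (0.434865) = 100: 58.33 : 100.00 : 57.83 : 12.83 : 0.96

58.33 : 100.00 : 57.83 : 12.83 : 0.96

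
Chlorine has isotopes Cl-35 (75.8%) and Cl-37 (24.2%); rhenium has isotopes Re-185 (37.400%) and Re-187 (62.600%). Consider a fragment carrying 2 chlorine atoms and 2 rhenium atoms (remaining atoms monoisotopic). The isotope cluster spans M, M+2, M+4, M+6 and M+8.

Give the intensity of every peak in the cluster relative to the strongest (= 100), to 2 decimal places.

Chlorine pattern (n=2): 0.574564 : 0.366872 : 0.058564
Rhenium pattern (n=2): 0.139876 : 0.468248 : 0.391876
Convolve the two distributions (both contribute in 2-u steps):
  M: 0.574564×0.139876 = 0.080368
  M+2: 0.574564×0.468248 + 0.366872×0.139876 = 0.320355
  M+4: 0.574564×0.391876 + 0.366872×0.468248 + 0.058564×0.139876 = 0.405137
  M+6: 0.366872×0.391876 + 0.058564×0.468248 = 0.171191
  M+8: 0.058564×0.391876 = 0.022950
Scale to base peak (0.405137) = 100: 19.84 : 79.07 : 100.00 : 42.26 : 5.66

19.84 : 79.07 : 100.00 : 42.26 : 5.66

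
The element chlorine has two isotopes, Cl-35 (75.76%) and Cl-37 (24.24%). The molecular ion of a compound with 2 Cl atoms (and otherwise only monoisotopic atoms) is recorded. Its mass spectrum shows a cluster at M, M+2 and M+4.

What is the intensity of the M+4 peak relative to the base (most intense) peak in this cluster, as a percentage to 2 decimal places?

Binomial terms of (0.7576 + 0.2424)^2: M 0.5740, M+2 0.3673, M+4 0.0588 → M is the base peak.
P(M) = C(2,0) × 0.7576^2 × 0.2424^0 = 1 × 0.57395776 × 1.0000 = 0.573958 (base)
P(M+4) = C(2,2) × 0.7576^0 × 0.2424^2 = 1 × 1.0000 × 0.05875776 = 0.058758
Relative intensity = 0.058758 / 0.573958 × 100 = 10.24

10.24%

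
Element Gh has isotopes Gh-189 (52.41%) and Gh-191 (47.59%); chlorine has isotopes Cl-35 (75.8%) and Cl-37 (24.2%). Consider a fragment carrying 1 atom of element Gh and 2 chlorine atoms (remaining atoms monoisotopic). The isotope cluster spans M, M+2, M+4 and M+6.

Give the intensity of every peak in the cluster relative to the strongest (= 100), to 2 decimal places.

64.66 : 100.00 : 44.08 : 5.98

Element Gh pattern (n=1): 0.5241 : 0.4759
Chlorine pattern (n=2): 0.574564 : 0.366872 : 0.058564
Convolve the two distributions (both contribute in 2-u steps):
  M: 0.5241×0.574564 = 0.301129
  M+2: 0.5241×0.366872 + 0.4759×0.574564 = 0.465713
  M+4: 0.5241×0.058564 + 0.4759×0.366872 = 0.205288
  M+6: 0.4759×0.058564 = 0.027871
Scale to base peak (0.465713) = 100: 64.66 : 100.00 : 44.08 : 5.98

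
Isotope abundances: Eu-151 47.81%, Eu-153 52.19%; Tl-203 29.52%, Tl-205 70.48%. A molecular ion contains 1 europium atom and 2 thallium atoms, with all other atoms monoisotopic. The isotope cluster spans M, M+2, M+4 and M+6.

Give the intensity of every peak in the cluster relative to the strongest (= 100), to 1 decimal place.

Europium pattern (n=1): 0.4781 : 0.5219
Thallium pattern (n=2): 0.08714304 : 0.41611392 : 0.49674304
Convolve the two distributions (both contribute in 2-u steps):
  M: 0.4781×0.08714304 = 0.041663
  M+2: 0.4781×0.41611392 + 0.5219×0.08714304 = 0.244424
  M+4: 0.4781×0.49674304 + 0.5219×0.41611392 = 0.454663
  M+6: 0.5219×0.49674304 = 0.259250
Scale to base peak (0.454663) = 100: 9.2 : 53.8 : 100.0 : 57.0

9.2 : 53.8 : 100.0 : 57.0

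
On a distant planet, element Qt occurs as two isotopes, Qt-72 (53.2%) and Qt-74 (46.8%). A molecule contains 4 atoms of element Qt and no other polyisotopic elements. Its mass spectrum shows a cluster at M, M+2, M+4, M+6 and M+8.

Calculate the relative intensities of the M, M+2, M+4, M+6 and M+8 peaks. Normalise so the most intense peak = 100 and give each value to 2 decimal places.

Each Qt atom is independently Qt-72 (p = 0.532) or Qt-74 (q = 0.468); the cluster is the binomial expansion (p + q)^4.
P(M) = 0.532^4 = 0.080103
P(M+2) = 4 × 0.532^3 × 0.468^1 = 0.281865
P(M+4) = 6 × 0.532^2 × 0.468^2 = 0.371934
P(M+6) = 4 × 0.532^1 × 0.468^3 = 0.218127
P(M+8) = 0.468^4 = 0.047972
The M+4 peak is largest (0.371934); scaling to 100 gives 21.54 : 75.78 : 100.00 : 58.65 : 12.90.

21.54 : 75.78 : 100.00 : 58.65 : 12.90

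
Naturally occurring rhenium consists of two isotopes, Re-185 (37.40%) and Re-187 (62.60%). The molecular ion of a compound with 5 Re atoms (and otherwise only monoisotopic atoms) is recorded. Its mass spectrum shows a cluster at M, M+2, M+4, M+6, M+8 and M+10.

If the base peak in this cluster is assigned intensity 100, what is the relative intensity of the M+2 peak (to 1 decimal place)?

(0.3740 + 0.6260)^5 gives M 0.0073, M+2 0.0612, M+4 0.2050, M+6 0.3431, M+8 0.2872, M+10 0.0961; the largest is M+6.
P(M+6) = C(5,3) × 0.3740^2 × 0.6260^3 = 10 × 0.139876 × 0.24531438 = 0.343136 (base)
P(M+2) = C(5,1) × 0.3740^4 × 0.6260^1 = 5 × 0.0195653 × 0.6260 = 0.061239
Relative intensity = 0.061239 / 0.343136 × 100 = 17.8

17.8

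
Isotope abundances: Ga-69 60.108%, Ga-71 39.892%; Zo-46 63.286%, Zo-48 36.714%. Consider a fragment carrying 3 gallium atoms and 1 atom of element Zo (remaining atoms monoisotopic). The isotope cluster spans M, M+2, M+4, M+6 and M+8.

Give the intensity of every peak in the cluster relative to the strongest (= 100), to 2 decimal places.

38.89 : 100.00 : 96.32 : 41.18 : 6.60

Gallium pattern (n=3): 0.2171685 : 0.432386 : 0.2869625 : 0.063483
Element Zo pattern (n=1): 0.63286 : 0.36714
Convolve the two distributions (both contribute in 2-u steps):
  M: 0.2171685×0.63286 = 0.137437
  M+2: 0.2171685×0.36714 + 0.432386×0.63286 = 0.353371
  M+4: 0.432386×0.36714 + 0.2869625×0.63286 = 0.340353
  M+6: 0.2869625×0.36714 + 0.063483×0.63286 = 0.145531
  M+8: 0.063483×0.36714 = 0.023307
Scale to base peak (0.353371) = 100: 38.89 : 100.00 : 96.32 : 41.18 : 6.60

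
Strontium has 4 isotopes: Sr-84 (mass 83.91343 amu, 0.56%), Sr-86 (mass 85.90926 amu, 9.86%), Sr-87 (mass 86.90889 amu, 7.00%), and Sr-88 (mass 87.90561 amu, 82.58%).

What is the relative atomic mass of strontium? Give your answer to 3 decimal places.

87.617 amu

The abundance-weighted mean is 0.0056 × 83.91343 + 0.0986 × 85.90926 + 0.0700 × 86.90889 + 0.8258 × 87.90561
= 0.469915 + 8.470653 + 6.083622 + 72.592453 = 87.616643 amu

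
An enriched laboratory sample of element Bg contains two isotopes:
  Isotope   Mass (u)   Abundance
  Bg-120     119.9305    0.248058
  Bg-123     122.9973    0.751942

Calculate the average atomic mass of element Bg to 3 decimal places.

The abundance-weighted mean is 0.248058 × 119.9305 + 0.751942 × 122.9973
= 29.74972 + 92.48684 = 122.23656 u

122.237 u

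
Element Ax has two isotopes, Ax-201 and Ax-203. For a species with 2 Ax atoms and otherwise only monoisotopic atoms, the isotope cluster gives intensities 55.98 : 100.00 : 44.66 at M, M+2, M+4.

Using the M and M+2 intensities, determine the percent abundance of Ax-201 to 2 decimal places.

Let p = fractional abundance of Ax-201. I(M+2)/I(M) = [C(2,1)·p^1·(1−p)] / p^2 = 2·(1−p)/p = 100.00/55.98 = 1.7864
(1−p)/p = 1.7864/2 = 0.8932  ⇒  p = 1/(1 + 0.8932) = 0.5282
Ax-201: 52.82%, Ax-203: 47.18%.

52.82%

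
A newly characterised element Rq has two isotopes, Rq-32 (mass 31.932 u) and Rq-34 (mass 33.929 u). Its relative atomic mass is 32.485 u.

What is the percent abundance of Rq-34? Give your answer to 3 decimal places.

Writing the weighted mean with unknown fraction x of Rq-32:
31.932·x + 33.929·(1 − x) = 32.485
(31.932 − 33.929)·x = 32.485 − 33.929
x = -1.444 / -1.997 = 0.72308 → 72.308% Rq-32, 27.692% Rq-34.

27.692%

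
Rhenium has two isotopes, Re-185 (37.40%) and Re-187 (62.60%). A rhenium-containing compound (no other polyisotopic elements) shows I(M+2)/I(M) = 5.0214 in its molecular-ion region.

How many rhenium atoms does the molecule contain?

3

The M+2/M ratio from n Re atoms is n · q/p = n · 0.6260/0.3740.
n = 5.0214 × 0.3740/0.6260 = 3.00 ≈ 3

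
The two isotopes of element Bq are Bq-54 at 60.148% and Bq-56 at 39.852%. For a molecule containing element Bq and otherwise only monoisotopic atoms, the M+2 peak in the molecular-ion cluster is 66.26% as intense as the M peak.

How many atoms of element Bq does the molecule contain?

1

With n Bq atoms, P(M+2)/P(M) = C(n,1)·p^(n−1)q / p^n = n·q/p = n · 0.39852/0.60148.
n = 0.6626 × 0.60148/0.39852 = 1.00 ≈ 1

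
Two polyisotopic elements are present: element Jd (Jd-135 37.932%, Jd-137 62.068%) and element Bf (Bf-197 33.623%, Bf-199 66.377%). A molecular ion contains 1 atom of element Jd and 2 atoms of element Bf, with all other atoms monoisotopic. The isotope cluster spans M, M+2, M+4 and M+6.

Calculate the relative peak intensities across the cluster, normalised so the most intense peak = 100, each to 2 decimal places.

Element Jd pattern (n=1): 0.37932 : 0.62068
Element Bf pattern (n=2): 0.11305061 : 0.44635877 : 0.44059061
Convolve the two distributions (both contribute in 2-u steps):
  M: 0.37932×0.11305061 = 0.042882
  M+2: 0.37932×0.44635877 + 0.62068×0.11305061 = 0.239481
  M+4: 0.37932×0.44059061 + 0.62068×0.44635877 = 0.444171
  M+6: 0.62068×0.44059061 = 0.273466
Scale to base peak (0.444171) = 100: 9.65 : 53.92 : 100.00 : 61.57

9.65 : 53.92 : 100.00 : 61.57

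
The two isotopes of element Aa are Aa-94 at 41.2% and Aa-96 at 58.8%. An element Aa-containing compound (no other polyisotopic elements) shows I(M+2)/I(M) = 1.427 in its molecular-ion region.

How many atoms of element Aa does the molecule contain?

With n Aa atoms, P(M+2)/P(M) = C(n,1)·p^(n−1)q / p^n = n·q/p = n · 0.588/0.412.
n = 1.427 × 0.412/0.588 = 1.00 ≈ 1

1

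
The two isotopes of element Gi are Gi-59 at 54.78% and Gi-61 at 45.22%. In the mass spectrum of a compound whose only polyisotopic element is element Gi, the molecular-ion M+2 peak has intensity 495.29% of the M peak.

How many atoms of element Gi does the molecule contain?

With n Gi atoms, P(M+2)/P(M) = C(n,1)·p^(n−1)q / p^n = n·q/p = n · 0.4522/0.5478.
n = 4.9529 × 0.5478/0.4522 = 6.00 ≈ 6

6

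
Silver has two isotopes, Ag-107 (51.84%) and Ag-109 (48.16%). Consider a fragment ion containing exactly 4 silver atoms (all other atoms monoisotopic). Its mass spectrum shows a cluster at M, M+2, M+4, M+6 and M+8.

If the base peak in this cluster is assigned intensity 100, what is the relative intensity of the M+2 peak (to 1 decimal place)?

(0.5184 + 0.4816)^4 gives M 0.0722, M+2 0.2684, M+4 0.3740, M+6 0.2316, M+8 0.0538; the largest is M+4.
P(M+4) = C(4,2) × 0.5184^2 × 0.4816^2 = 6 × 0.26873856 × 0.23193856 = 0.373985 (base)
P(M+2) = C(4,1) × 0.5184^3 × 0.4816^1 = 4 × 0.13931407 × 0.4816 = 0.268375
Relative intensity = 0.268375 / 0.373985 × 100 = 71.8

71.8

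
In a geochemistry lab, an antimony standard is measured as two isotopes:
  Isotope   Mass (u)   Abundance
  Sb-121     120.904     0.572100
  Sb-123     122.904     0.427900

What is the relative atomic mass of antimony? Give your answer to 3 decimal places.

121.760 u

The abundance-weighted mean is 0.572100 × 120.904 + 0.427900 × 122.904
= 69.1692 + 52.5906 = 121.7598 u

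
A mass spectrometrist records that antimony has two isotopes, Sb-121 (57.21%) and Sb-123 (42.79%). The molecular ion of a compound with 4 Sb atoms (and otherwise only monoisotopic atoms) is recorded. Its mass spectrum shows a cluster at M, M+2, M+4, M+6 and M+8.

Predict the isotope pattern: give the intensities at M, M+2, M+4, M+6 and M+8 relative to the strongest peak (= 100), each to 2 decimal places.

The 4 Sb atoms are independent, so intensities follow the terms of (0.5721 + 0.4279)^4.
P(M) = 0.5721^4 = 0.107124
P(M+2) = 4 × 0.5721^3 × 0.4279^1 = 0.320493
P(M+4) = 6 × 0.5721^2 × 0.4279^2 = 0.359567
P(M+6) = 4 × 0.5721^1 × 0.4279^3 = 0.179291
P(M+8) = 0.4279^4 = 0.033525
The M+4 peak is largest (0.359567); scaling to 100 gives 29.79 : 89.13 : 100.00 : 49.86 : 9.32.

29.79 : 89.13 : 100.00 : 49.86 : 9.32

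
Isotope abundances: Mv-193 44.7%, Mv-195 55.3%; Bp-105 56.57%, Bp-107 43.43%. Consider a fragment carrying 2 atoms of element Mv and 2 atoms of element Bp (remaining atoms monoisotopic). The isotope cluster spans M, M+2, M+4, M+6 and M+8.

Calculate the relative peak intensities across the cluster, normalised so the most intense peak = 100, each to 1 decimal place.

Element Mv pattern (n=2): 0.199809 : 0.494382 : 0.305809
Element Bp pattern (n=2): 0.32001649 : 0.49136702 : 0.18861649
Convolve the two distributions (both contribute in 2-u steps):
  M: 0.199809×0.32001649 = 0.063942
  M+2: 0.199809×0.49136702 + 0.494382×0.32001649 = 0.256390
  M+4: 0.199809×0.18861649 + 0.494382×0.49136702 + 0.305809×0.32001649 = 0.378474
  M+6: 0.494382×0.18861649 + 0.305809×0.49136702 = 0.243513
  M+8: 0.305809×0.18861649 = 0.057681
Scale to base peak (0.378474) = 100: 16.9 : 67.7 : 100.0 : 64.3 : 15.2

16.9 : 67.7 : 100.0 : 64.3 : 15.2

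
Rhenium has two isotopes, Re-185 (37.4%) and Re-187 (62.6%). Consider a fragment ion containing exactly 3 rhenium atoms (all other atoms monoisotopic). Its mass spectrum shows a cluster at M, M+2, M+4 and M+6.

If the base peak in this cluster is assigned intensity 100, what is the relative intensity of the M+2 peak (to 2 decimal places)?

59.74

Term probabilities: M 0.0523, M+2 0.2627, M+4 0.4397, M+6 0.2453. Base peak = M+4.
P(M+4) = C(3,2) × 0.374^1 × 0.626^2 = 3 × 0.3740 × 0.391876 = 0.439685 (base)
P(M+2) = C(3,1) × 0.374^2 × 0.626^1 = 3 × 0.139876 × 0.6260 = 0.262687
Relative intensity = 0.262687 / 0.439685 × 100 = 59.74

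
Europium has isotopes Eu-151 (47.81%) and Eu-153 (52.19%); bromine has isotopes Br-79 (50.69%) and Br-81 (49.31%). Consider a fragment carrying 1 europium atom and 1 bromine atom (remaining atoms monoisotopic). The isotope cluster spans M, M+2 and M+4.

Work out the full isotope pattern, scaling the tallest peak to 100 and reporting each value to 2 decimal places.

Europium pattern (n=1): 0.4781 : 0.5219
Bromine pattern (n=1): 0.5069 : 0.4931
Convolve the two distributions (both contribute in 2-u steps):
  M: 0.4781×0.5069 = 0.242349
  M+2: 0.4781×0.4931 + 0.5219×0.5069 = 0.500302
  M+4: 0.5219×0.4931 = 0.257349
Scale to base peak (0.500302) = 100: 48.44 : 100.00 : 51.44

48.44 : 100.00 : 51.44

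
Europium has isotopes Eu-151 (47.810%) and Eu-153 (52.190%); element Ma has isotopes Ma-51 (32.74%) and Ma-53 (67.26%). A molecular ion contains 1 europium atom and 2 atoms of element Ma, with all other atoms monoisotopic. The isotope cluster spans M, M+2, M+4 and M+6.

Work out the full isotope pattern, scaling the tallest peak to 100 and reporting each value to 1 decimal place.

Europium pattern (n=1): 0.4781 : 0.5219
Element Ma pattern (n=2): 0.10719076 : 0.44041848 : 0.45239076
Convolve the two distributions (both contribute in 2-u steps):
  M: 0.4781×0.10719076 = 0.051248
  M+2: 0.4781×0.44041848 + 0.5219×0.10719076 = 0.266507
  M+4: 0.4781×0.45239076 + 0.5219×0.44041848 = 0.446142
  M+6: 0.5219×0.45239076 = 0.236103
Scale to base peak (0.446142) = 100: 11.5 : 59.7 : 100.0 : 52.9

11.5 : 59.7 : 100.0 : 52.9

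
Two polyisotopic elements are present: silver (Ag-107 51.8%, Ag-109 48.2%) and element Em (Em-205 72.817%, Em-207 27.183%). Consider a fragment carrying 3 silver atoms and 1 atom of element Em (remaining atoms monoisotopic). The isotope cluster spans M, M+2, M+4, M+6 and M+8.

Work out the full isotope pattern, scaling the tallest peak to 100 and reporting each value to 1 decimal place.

Silver pattern (n=3): 0.13899183 : 0.3879965 : 0.3610315 : 0.11198017
Element Em pattern (n=1): 0.72817 : 0.27183
Convolve the two distributions (both contribute in 2-u steps):
  M: 0.13899183×0.72817 = 0.101210
  M+2: 0.13899183×0.27183 + 0.3879965×0.72817 = 0.320310
  M+4: 0.3879965×0.27183 + 0.3610315×0.72817 = 0.368361
  M+6: 0.3610315×0.27183 + 0.11198017×0.72817 = 0.179680
  M+8: 0.11198017×0.27183 = 0.030440
Scale to base peak (0.368361) = 100: 27.5 : 87.0 : 100.0 : 48.8 : 8.3

27.5 : 87.0 : 100.0 : 48.8 : 8.3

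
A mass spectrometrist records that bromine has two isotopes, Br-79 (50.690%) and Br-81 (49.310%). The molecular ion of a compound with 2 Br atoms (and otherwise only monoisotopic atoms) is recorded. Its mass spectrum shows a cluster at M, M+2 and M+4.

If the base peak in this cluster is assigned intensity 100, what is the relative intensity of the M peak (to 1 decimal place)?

51.4

Term probabilities: M 0.2569, M+2 0.4999, M+4 0.2431. Base peak = M+2.
P(M+2) = C(2,1) × 0.50690^1 × 0.49310^1 = 2 × 0.5069 × 0.4931 = 0.499905 (base)
P(M) = C(2,0) × 0.50690^2 × 0.49310^0 = 1 × 0.25694761 × 1.0000 = 0.256948
Relative intensity = 0.256948 / 0.499905 × 100 = 51.4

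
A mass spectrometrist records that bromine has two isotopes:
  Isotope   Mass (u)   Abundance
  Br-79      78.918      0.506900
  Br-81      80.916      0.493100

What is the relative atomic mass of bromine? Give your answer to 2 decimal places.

Ar = Σ fᵢ·mᵢ = 0.506900 × 78.918 + 0.493100 × 80.916
= 40.0035 + 39.8997 = 79.9032 u

79.90 u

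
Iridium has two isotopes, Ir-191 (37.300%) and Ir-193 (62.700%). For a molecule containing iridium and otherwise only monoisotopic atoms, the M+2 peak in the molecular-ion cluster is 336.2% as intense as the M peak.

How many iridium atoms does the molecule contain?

With n Ir atoms, P(M+2)/P(M) = C(n,1)·p^(n−1)q / p^n = n·q/p = n · 0.62700/0.37300.
n = 3.362 × 0.37300/0.62700 = 2.00 ≈ 2

2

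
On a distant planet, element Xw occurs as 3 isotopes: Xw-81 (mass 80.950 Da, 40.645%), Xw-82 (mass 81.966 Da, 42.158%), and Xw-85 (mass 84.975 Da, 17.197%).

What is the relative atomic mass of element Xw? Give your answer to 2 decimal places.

82.07 Da

Average mass = Σ (abundance × isotope mass) = 0.40645 × 80.950 + 0.42158 × 81.966 + 0.17197 × 84.975
= 32.9021 + 34.5552 + 14.6132 = 82.0705 Da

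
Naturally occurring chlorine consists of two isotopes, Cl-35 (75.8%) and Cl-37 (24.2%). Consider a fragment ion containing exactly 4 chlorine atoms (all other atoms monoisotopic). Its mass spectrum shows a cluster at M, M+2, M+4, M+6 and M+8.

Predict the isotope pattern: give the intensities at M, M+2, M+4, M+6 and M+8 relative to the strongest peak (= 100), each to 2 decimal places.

Expanding (0.758 + 0.242)^4:
P(M) = 0.758^4 = 0.330124
P(M+2) = 4 × 0.758^3 × 0.242^1 = 0.421583
P(M+4) = 6 × 0.758^2 × 0.242^2 = 0.201893
P(M+6) = 4 × 0.758^1 × 0.242^3 = 0.042971
P(M+8) = 0.242^4 = 0.003430
The M+2 peak is largest (0.421583); scaling to 100 gives 78.31 : 100.00 : 47.89 : 10.19 : 0.81.

78.31 : 100.00 : 47.89 : 10.19 : 0.81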